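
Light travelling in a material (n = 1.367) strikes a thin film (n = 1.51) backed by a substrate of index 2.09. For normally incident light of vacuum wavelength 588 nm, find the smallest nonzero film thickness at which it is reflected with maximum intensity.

Top surface (1.367 → 1.51): reflection off a higher-index medium gives a half-wave phase shift.
At the lower boundary (n = 1.51 to n = 2.09) the reflected ray undergoes a half-wave phase shift.
The two reflections carry the same phase change, so no net offset.
For maximum reflection here: 2 n t = m λ.
Minimum nonzero at m = 1: t = λ / (2 n) = 588 / (2 × 1.51) = 195 nm.

195 nm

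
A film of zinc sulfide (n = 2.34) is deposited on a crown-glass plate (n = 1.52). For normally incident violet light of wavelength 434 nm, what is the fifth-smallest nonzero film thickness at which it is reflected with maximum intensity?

Ray reflecting at the top interface goes from n = 1.0 toward n = 2.34: a half-wave phase shift.
Bottom surface (2.34 → 1.52): reflection off a lower-index medium gives no phase shift.
Exactly one π shift → a net half-wave offset.
For strong reflection here: 2 n t = (m + ½) λ.
The fifth-smallest nonzero thickness corresponds to m = 4: t = (m + ½) λ / (2 n) = 4.50 × 434 / (2 × 2.34) = 417 nm.

417 nm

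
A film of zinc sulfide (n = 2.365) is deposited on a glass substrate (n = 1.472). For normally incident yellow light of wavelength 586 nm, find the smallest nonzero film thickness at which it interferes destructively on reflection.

Top surface (1.0 → 2.365): reflection off a higher-index medium gives a half-wave phase shift.
At the lower boundary (n = 2.365 to n = 1.472) the reflected ray undergoes no phase shift.
The two reflections differ by half a wavelength.
With one net inversion, destructive interference in reflection requires 2 n t = m λ.
Minimum nonzero at m = 1: t = λ / (2 n) = 586 / (2 × 2.365) = 124 nm.

124 nm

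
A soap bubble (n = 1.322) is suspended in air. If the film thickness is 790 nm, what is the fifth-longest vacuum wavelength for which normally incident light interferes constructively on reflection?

464 nm

Ray reflecting at the top interface goes from n = 1.0 toward n = 1.322: a half-wave phase shift.
At the lower boundary (n = 1.322 to n = 1.0) the reflected ray undergoes no phase shift.
Net: one phase inversion between the two reflected rays.
With one net inversion, constructive interference in reflection requires 2 n t = (m + ½) λ.
λ = 2 n t / (m + ½). The fifth-longest wavelength is m = 4: λ = 2 × 1.322 × 790 / 4.50 = 464 nm.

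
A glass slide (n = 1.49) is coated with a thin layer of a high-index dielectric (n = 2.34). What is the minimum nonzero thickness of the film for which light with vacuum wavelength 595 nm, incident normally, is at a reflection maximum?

Ray reflecting at the top interface goes from n = 1.0 toward n = 2.34: a half-wave phase shift.
Bottom surface (2.34 → 1.49): reflection off a lower-index medium gives no phase shift.
The two reflections differ by half a wavelength.
With one net inversion, constructive interference in reflection requires 2 n t = (m + ½) λ.
Minimum at m = 0: t = λ / (4 n) = 595 / (4 × 2.34) = 63.6 nm.

63.6 nm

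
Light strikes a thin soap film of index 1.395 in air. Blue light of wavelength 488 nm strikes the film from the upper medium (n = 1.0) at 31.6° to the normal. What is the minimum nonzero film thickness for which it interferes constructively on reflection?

94.4 nm

Top surface (1.0 → 1.395): reflection off a higher-index medium gives a half-wave phase shift.
Ray reflecting at the bottom interface goes from n = 1.395 toward n = 1.0: no phase shift.
Net: one phase inversion between the two reflected rays.
With one net inversion, constructive interference in reflection requires 2 n t cos θ_r = (m + ½) λ.
Snell's law: 1.0 sin 31.6° = 1.395 sin θ_r → sin θ_r = 0.376, cos θ_r = 0.927.
Minimum at m = 0: t = λ / (4 n cos θ_r) = 488 / (4 × 1.395 × 0.927) = 94.4 nm.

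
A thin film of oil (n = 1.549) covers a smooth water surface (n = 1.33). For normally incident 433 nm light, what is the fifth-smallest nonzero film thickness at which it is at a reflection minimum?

Top surface (1.0 → 1.549): reflection off a higher-index medium gives a half-wave phase shift.
Bottom surface (1.549 → 1.33): reflection off a lower-index medium gives no phase shift.
The two reflections differ by half a wavelength.
With one net inversion, destructive interference in reflection requires 2 n t = m λ.
The fifth-smallest nonzero thickness corresponds to m = 5: t = m λ / (2 n) = 5.00 × 433 / (2 × 1.549) = 699 nm.

699 nm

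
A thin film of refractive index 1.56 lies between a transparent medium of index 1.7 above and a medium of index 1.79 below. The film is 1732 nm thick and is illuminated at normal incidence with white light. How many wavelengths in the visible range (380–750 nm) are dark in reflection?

7

Ray reflecting at the top interface goes from n = 1.7 toward n = 1.56: no phase shift.
Ray reflecting at the bottom interface goes from n = 1.56 toward n = 1.79: a half-wave phase shift.
Exactly one π shift → a net half-wave offset.
For dark reflection here: 2 n t = m λ.
λ = 2 n t / m = 5404 / m nm.
m=7: 772 nm (IR); m=8: 675 nm (visible); m=9: 600 nm (visible); m=10: 540 nm (visible); m=11: 491 nm (visible); m=12: 450 nm (visible); m=13: 416 nm (visible); m=14: 386 nm (visible); m=15: 360 nm (UV).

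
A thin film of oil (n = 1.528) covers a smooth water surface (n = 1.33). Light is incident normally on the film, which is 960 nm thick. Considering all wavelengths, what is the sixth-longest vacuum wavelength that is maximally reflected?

533 nm

Ray reflecting at the top interface goes from n = 1.0 toward n = 1.528: a half-wave phase shift.
Ray reflecting at the bottom interface goes from n = 1.528 toward n = 1.33: no phase shift.
Net: one phase inversion between the two reflected rays.
For strong reflection here: 2 n t = (m + ½) λ.
λ = 2 n t / (m + ½). The sixth-longest wavelength is m = 5: λ = 2 × 1.528 × 960 / 5.50 = 533 nm.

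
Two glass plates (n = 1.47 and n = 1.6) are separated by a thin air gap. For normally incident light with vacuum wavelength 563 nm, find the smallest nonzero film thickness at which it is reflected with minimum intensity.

Top surface (1.47 → 1.0): reflection off a lower-index medium gives no phase shift.
Bottom surface (1.0 → 1.6): reflection off a higher-index medium gives a half-wave phase shift.
The two reflections differ by half a wavelength.
For minimum reflection here: 2 n t = m λ.
Minimum nonzero at m = 1: t = λ / (2 n) = 563 / (2 × 1.0) = 282 nm.

282 nm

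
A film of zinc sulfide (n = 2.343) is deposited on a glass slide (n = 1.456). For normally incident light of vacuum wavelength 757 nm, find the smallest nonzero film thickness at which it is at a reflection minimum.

162 nm

Ray reflecting at the top interface goes from n = 1.0 toward n = 2.343: a half-wave phase shift.
At the lower boundary (n = 2.343 to n = 1.456) the reflected ray undergoes no phase shift.
Net: one phase inversion between the two reflected rays.
For dark reflection here: 2 n t = m λ.
Minimum nonzero at m = 1: t = λ / (2 n) = 757 / (2 × 2.343) = 162 nm.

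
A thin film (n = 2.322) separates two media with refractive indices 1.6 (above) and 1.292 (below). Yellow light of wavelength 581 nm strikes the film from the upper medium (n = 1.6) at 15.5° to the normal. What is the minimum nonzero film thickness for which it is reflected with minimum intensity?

Ray reflecting at the top interface goes from n = 1.6 toward n = 2.322: a half-wave phase shift.
At the lower boundary (n = 2.322 to n = 1.292) the reflected ray undergoes no phase shift.
Exactly one π shift → a net half-wave offset.
So the condition for destructive reflection is 2 n t cos θ_r = m λ.
Snell's law: 1.6 sin 15.5° = 2.322 sin θ_r → sin θ_r = 0.184, cos θ_r = 0.983.
Minimum nonzero at m = 1: t = λ / (2 n cos θ_r) = 581 / (2 × 2.322 × 0.983) = 127 nm.

127 nm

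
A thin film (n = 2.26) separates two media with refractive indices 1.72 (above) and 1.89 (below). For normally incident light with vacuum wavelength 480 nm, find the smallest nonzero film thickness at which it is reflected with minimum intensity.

At the upper boundary (n = 1.72 to n = 2.26) the reflected ray undergoes a half-wave phase shift.
Ray reflecting at the bottom interface goes from n = 2.26 toward n = 1.89: no phase shift.
Exactly one π shift → a net half-wave offset.
For dark reflection here: 2 n t = m λ.
Minimum nonzero at m = 1: t = λ / (2 n) = 480 / (2 × 2.26) = 106 nm.

106 nm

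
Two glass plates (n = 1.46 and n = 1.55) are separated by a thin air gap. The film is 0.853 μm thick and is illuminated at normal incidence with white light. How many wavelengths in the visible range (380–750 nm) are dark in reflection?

At the upper boundary (n = 1.46 to n = 1.0) the reflected ray undergoes no phase shift.
Ray reflecting at the bottom interface goes from n = 1.0 toward n = 1.55: a half-wave phase shift.
Exactly one π shift → a net half-wave offset.
For dark reflection here: 2 n t = m λ.
λ = 2 n t / m = 1706 / m nm.
m=2: 853 nm (IR); m=3: 569 nm (visible); m=4: 427 nm (visible); m=5: 341 nm (UV).

2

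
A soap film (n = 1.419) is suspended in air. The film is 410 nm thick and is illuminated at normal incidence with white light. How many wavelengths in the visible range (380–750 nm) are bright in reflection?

At the upper boundary (n = 1.0 to n = 1.419) the reflected ray undergoes a half-wave phase shift.
At the lower boundary (n = 1.419 to n = 1.0) the reflected ray undergoes no phase shift.
Net: one phase inversion between the two reflected rays.
With one net inversion, constructive interference in reflection requires 2 n t = (m + ½) λ.
λ = 2 n t / (m + ½) = 1164 / (m + ½) nm.
m=1: 776 nm (IR); m=2: 465 nm (visible); m=3: 332 nm (UV).

1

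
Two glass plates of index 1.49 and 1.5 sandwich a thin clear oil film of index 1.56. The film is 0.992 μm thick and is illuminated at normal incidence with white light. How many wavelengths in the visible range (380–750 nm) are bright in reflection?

Ray reflecting at the top interface goes from n = 1.49 toward n = 1.56: a half-wave phase shift.
Ray reflecting at the bottom interface goes from n = 1.56 toward n = 1.5: no phase shift.
Net: one phase inversion between the two reflected rays.
With one net inversion, constructive interference in reflection requires 2 n t = (m + ½) λ.
λ = 2 n t / (m + ½) = 3095 / (m + ½) nm.
m=3: 884 nm (IR); m=4: 688 nm (visible); m=5: 563 nm (visible); m=6: 476 nm (visible); m=7: 413 nm (visible); m=8: 364 nm (UV).

4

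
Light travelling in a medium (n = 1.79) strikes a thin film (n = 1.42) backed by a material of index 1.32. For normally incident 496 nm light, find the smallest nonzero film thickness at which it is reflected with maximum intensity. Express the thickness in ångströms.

Top surface (1.79 → 1.42): reflection off a lower-index medium gives no phase shift.
At the lower boundary (n = 1.42 to n = 1.32) the reflected ray undergoes no phase shift.
Net: no relative phase inversion (both shifts match).
With no net inversion, constructive interference in reflection requires 2 n t = m λ.
Minimum nonzero at m = 1: t = λ / (2 n) = 496 / (2 × 1.42) = 175 nm.

1746 Å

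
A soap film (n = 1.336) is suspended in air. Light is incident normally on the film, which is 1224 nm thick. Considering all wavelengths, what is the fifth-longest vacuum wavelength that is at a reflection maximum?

At the upper boundary (n = 1.0 to n = 1.336) the reflected ray undergoes a half-wave phase shift.
Bottom surface (1.336 → 1.0): reflection off a lower-index medium gives no phase shift.
Exactly one π shift → a net half-wave offset.
So the condition for constructive reflection is 2 n t = (m + ½) λ.
λ = 2 n t / (m + ½). The fifth-longest wavelength is m = 4: λ = 2 × 1.336 × 1224 / 4.50 = 727 nm.

727 nm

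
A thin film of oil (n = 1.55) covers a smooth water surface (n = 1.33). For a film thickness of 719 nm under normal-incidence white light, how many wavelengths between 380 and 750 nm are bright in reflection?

3

Ray reflecting at the top interface goes from n = 1.0 toward n = 1.55: a half-wave phase shift.
Ray reflecting at the bottom interface goes from n = 1.55 toward n = 1.33: no phase shift.
The two reflections differ by half a wavelength.
For maximum reflection here: 2 n t = (m + ½) λ.
λ = 2 n t / (m + ½) = 2229 / (m + ½) nm.
m=2: 892 nm (IR); m=3: 637 nm (visible); m=4: 495 nm (visible); m=5: 405 nm (visible); m=6: 343 nm (UV).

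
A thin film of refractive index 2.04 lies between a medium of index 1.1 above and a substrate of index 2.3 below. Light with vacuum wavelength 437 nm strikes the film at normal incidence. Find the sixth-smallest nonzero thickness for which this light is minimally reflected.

589 nm

Top surface (1.1 → 2.04): reflection off a higher-index medium gives a half-wave phase shift.
Bottom surface (2.04 → 2.3): reflection off a higher-index medium gives a half-wave phase shift.
Net: no relative phase inversion (both shifts match).
With no net inversion, destructive interference in reflection requires 2 n t = (m + ½) λ.
The sixth-smallest nonzero thickness corresponds to m = 5: t = (m + ½) λ / (2 n) = 5.50 × 437 / (2 × 2.04) = 589 nm.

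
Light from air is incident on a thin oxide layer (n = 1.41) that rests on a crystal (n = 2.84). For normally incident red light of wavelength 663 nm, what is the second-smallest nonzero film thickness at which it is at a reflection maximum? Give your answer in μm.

0.470 μm

At the upper boundary (n = 1.0 to n = 1.41) the reflected ray undergoes a half-wave phase shift.
At the lower boundary (n = 1.41 to n = 2.84) the reflected ray undergoes a half-wave phase shift.
Zero or two π shifts → no net half-wave offset.
For strong reflection here: 2 n t = m λ.
The second-smallest nonzero thickness corresponds to m = 2: t = m λ / (2 n) = 2.00 × 663 / (2 × 1.41) = 470 nm.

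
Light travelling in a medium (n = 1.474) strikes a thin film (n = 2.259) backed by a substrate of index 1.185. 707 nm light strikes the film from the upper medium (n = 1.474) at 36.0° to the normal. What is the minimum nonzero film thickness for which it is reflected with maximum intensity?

84.7 nm

Top surface (1.474 → 2.259): reflection off a higher-index medium gives a half-wave phase shift.
Ray reflecting at the bottom interface goes from n = 2.259 toward n = 1.185: no phase shift.
Exactly one π shift → a net half-wave offset.
With one net inversion, constructive interference in reflection requires 2 n t cos θ_r = (m + ½) λ.
Snell's law: 1.474 sin 36.0° = 2.259 sin θ_r → sin θ_r = 0.384, cos θ_r = 0.924.
Minimum at m = 0: t = λ / (4 n cos θ_r) = 707 / (4 × 2.259 × 0.924) = 84.7 nm.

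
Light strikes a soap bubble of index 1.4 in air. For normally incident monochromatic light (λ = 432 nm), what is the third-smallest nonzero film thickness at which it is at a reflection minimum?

463 nm

At the upper boundary (n = 1.0 to n = 1.4) the reflected ray undergoes a half-wave phase shift.
At the lower boundary (n = 1.4 to n = 1.0) the reflected ray undergoes no phase shift.
Exactly one π shift → a net half-wave offset.
For minimum reflection here: 2 n t = m λ.
The third-smallest nonzero thickness corresponds to m = 3: t = m λ / (2 n) = 3.00 × 432 / (2 × 1.4) = 463 nm.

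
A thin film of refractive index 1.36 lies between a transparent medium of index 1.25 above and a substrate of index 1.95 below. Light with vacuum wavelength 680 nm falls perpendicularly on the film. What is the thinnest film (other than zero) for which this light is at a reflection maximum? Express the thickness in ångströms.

Ray reflecting at the top interface goes from n = 1.25 toward n = 1.36: a half-wave phase shift.
Ray reflecting at the bottom interface goes from n = 1.36 toward n = 1.95: a half-wave phase shift.
Net: no relative phase inversion (both shifts match).
With no net inversion, constructive interference in reflection requires 2 n t = m λ.
Minimum nonzero at m = 1: t = λ / (2 n) = 680 / (2 × 1.36) = 250 nm.

2500 Å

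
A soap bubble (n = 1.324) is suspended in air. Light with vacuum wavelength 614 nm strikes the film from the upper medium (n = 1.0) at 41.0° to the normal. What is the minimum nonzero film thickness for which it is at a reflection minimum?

At the upper boundary (n = 1.0 to n = 1.324) the reflected ray undergoes a half-wave phase shift.
Bottom surface (1.324 → 1.0): reflection off a lower-index medium gives no phase shift.
Exactly one π shift → a net half-wave offset.
With one net inversion, destructive interference in reflection requires 2 n t cos θ_r = m λ.
Snell's law: 1.0 sin 41.0° = 1.324 sin θ_r → sin θ_r = 0.496, cos θ_r = 0.869.
Minimum nonzero at m = 1: t = λ / (2 n cos θ_r) = 614 / (2 × 1.324 × 0.869) = 267 nm.

267 nm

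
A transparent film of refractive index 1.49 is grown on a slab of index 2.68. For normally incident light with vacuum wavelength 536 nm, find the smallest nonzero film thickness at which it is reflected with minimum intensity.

89.9 nm

Top surface (1.0 → 1.49): reflection off a higher-index medium gives a half-wave phase shift.
Ray reflecting at the bottom interface goes from n = 1.49 toward n = 2.68: a half-wave phase shift.
Zero or two π shifts → no net half-wave offset.
With no net inversion, destructive interference in reflection requires 2 n t = (m + ½) λ.
Minimum at m = 0: t = λ / (4 n) = 536 / (4 × 1.49) = 89.9 nm.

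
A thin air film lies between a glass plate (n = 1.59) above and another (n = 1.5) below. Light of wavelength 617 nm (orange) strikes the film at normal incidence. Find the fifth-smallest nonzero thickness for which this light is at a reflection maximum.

1388 nm

At the upper boundary (n = 1.59 to n = 1.0) the reflected ray undergoes no phase shift.
Bottom surface (1.0 → 1.5): reflection off a higher-index medium gives a half-wave phase shift.
Net: one phase inversion between the two reflected rays.
With one net inversion, constructive interference in reflection requires 2 n t = (m + ½) λ.
The fifth-smallest nonzero thickness corresponds to m = 4: t = (m + ½) λ / (2 n) = 4.50 × 617 / (2 × 1.0) = 1388 nm.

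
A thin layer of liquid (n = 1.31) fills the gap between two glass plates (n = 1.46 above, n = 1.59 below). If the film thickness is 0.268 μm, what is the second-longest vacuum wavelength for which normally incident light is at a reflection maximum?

468 nm

Ray reflecting at the top interface goes from n = 1.46 toward n = 1.31: no phase shift.
Bottom surface (1.31 → 1.59): reflection off a higher-index medium gives a half-wave phase shift.
Exactly one π shift → a net half-wave offset.
With one net inversion, constructive interference in reflection requires 2 n t = (m + ½) λ.
λ = 2 n t / (m + ½). The second-longest wavelength is m = 1: λ = 2 × 1.31 × 268 / 1.50 = 468 nm.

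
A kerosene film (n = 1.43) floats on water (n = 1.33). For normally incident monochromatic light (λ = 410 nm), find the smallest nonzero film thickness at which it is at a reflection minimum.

Ray reflecting at the top interface goes from n = 1.0 toward n = 1.43: a half-wave phase shift.
Bottom surface (1.43 → 1.33): reflection off a lower-index medium gives no phase shift.
Exactly one π shift → a net half-wave offset.
So the condition for destructive reflection is 2 n t = m λ.
Minimum nonzero at m = 1: t = λ / (2 n) = 410 / (2 × 1.43) = 143 nm.

143 nm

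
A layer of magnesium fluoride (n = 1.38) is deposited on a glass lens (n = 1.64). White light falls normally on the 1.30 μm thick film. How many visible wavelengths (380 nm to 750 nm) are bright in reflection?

5

Top surface (1.0 → 1.38): reflection off a higher-index medium gives a half-wave phase shift.
At the lower boundary (n = 1.38 to n = 1.64) the reflected ray undergoes a half-wave phase shift.
The two reflections carry the same phase change, so no net offset.
For maximum reflection here: 2 n t = m λ.
λ = 2 n t / m = 3588 / m nm.
m=4: 897 nm (IR); m=5: 718 nm (visible); m=6: 598 nm (visible); m=7: 513 nm (visible); m=8: 449 nm (visible); m=9: 399 nm (visible); m=10: 359 nm (UV).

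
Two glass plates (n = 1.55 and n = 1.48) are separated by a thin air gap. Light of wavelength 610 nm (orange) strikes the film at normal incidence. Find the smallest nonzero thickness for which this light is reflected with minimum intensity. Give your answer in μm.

0.305 μm

Top surface (1.55 → 1.0): reflection off a lower-index medium gives no phase shift.
At the lower boundary (n = 1.0 to n = 1.48) the reflected ray undergoes a half-wave phase shift.
The two reflections differ by half a wavelength.
For dark reflection here: 2 n t = m λ.
The smallest nonzero thickness corresponds to m = 1: t = m λ / (2 n) = 1.00 × 610 / (2 × 1.0) = 305 nm.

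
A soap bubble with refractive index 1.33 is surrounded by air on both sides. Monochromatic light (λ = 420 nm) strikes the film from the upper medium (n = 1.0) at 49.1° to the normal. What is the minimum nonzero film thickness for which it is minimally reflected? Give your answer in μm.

0.192 μm

At the upper boundary (n = 1.0 to n = 1.33) the reflected ray undergoes a half-wave phase shift.
At the lower boundary (n = 1.33 to n = 1.0) the reflected ray undergoes no phase shift.
Exactly one π shift → a net half-wave offset.
So the condition for destructive reflection is 2 n t cos θ_r = m λ.
Snell's law: 1.0 sin 49.1° = 1.33 sin θ_r → sin θ_r = 0.568, cos θ_r = 0.823.
Minimum nonzero at m = 1: t = λ / (2 n cos θ_r) = 420 / (2 × 1.33 × 0.823) = 192 nm.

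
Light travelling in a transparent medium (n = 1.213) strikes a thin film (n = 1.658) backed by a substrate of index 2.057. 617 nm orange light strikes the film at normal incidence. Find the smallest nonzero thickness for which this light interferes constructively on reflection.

At the upper boundary (n = 1.213 to n = 1.658) the reflected ray undergoes a half-wave phase shift.
Ray reflecting at the bottom interface goes from n = 1.658 toward n = 2.057: a half-wave phase shift.
Zero or two π shifts → no net half-wave offset.
So the condition for constructive reflection is 2 n t = m λ.
The smallest nonzero thickness corresponds to m = 1: t = m λ / (2 n) = 1.00 × 617 / (2 × 1.658) = 186 nm.

186 nm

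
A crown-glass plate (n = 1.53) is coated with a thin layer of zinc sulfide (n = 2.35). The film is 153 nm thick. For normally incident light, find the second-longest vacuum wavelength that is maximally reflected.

Ray reflecting at the top interface goes from n = 1.0 toward n = 2.35: a half-wave phase shift.
Ray reflecting at the bottom interface goes from n = 2.35 toward n = 1.53: no phase shift.
Net: one phase inversion between the two reflected rays.
With one net inversion, constructive interference in reflection requires 2 n t = (m + ½) λ.
λ = 2 n t / (m + ½). The second-longest wavelength is m = 1: λ = 2 × 2.35 × 153 / 1.50 = 479 nm.

479 nm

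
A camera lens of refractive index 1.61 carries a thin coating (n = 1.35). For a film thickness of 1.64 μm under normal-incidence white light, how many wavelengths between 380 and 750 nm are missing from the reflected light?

Top surface (1.0 → 1.35): reflection off a higher-index medium gives a half-wave phase shift.
At the lower boundary (n = 1.35 to n = 1.61) the reflected ray undergoes a half-wave phase shift.
Zero or two π shifts → no net half-wave offset.
For weak reflection here: 2 n t = (m + ½) λ.
λ = 2 n t / (m + ½) = 4428 / (m + ½) nm.
m=5: 805 nm (IR); m=6: 681 nm (visible); m=7: 590 nm (visible); m=8: 521 nm (visible); m=9: 466 nm (visible); m=10: 422 nm (visible); m=11: 385 nm (visible); m=12: 354 nm (UV).

6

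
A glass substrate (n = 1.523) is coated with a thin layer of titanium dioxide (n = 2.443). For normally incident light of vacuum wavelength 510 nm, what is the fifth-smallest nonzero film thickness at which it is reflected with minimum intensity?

522 nm

Ray reflecting at the top interface goes from n = 1.0 toward n = 2.443: a half-wave phase shift.
Bottom surface (2.443 → 1.523): reflection off a lower-index medium gives no phase shift.
Net: one phase inversion between the two reflected rays.
So the condition for destructive reflection is 2 n t = m λ.
The fifth-smallest nonzero thickness corresponds to m = 5: t = m λ / (2 n) = 5.00 × 510 / (2 × 2.443) = 522 nm.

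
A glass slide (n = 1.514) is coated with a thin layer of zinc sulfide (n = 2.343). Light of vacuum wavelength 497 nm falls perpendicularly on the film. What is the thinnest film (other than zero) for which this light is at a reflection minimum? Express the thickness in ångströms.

Top surface (1.0 → 2.343): reflection off a higher-index medium gives a half-wave phase shift.
Bottom surface (2.343 → 1.514): reflection off a lower-index medium gives no phase shift.
Exactly one π shift → a net half-wave offset.
So the condition for destructive reflection is 2 n t = m λ.
Minimum nonzero at m = 1: t = λ / (2 n) = 497 / (2 × 2.343) = 106 nm.

1061 Å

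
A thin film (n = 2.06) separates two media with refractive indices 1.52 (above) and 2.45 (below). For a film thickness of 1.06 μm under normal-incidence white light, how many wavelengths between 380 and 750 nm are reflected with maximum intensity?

6

Top surface (1.52 → 2.06): reflection off a higher-index medium gives a half-wave phase shift.
At the lower boundary (n = 2.06 to n = 2.45) the reflected ray undergoes a half-wave phase shift.
Zero or two π shifts → no net half-wave offset.
So the condition for constructive reflection is 2 n t = m λ.
λ = 2 n t / m = 4367 / m nm.
m=5: 873 nm (IR); m=6: 728 nm (visible); m=7: 624 nm (visible); m=8: 546 nm (visible); m=9: 485 nm (visible); m=10: 437 nm (visible); m=11: 397 nm (visible); m=12: 364 nm (UV).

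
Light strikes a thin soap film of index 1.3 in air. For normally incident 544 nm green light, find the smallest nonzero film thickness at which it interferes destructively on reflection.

At the upper boundary (n = 1.0 to n = 1.3) the reflected ray undergoes a half-wave phase shift.
At the lower boundary (n = 1.3 to n = 1.0) the reflected ray undergoes no phase shift.
Exactly one π shift → a net half-wave offset.
So the condition for destructive reflection is 2 n t = m λ.
Minimum nonzero at m = 1: t = λ / (2 n) = 544 / (2 × 1.3) = 209 nm.

209 nm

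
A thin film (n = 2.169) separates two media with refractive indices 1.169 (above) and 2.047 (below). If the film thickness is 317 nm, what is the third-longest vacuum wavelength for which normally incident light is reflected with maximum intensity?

At the upper boundary (n = 1.169 to n = 2.169) the reflected ray undergoes a half-wave phase shift.
Bottom surface (2.169 → 2.047): reflection off a lower-index medium gives no phase shift.
Exactly one π shift → a net half-wave offset.
With one net inversion, constructive interference in reflection requires 2 n t = (m + ½) λ.
λ = 2 n t / (m + ½). The third-longest wavelength is m = 2: λ = 2 × 2.169 × 317 / 2.50 = 550 nm.

550 nm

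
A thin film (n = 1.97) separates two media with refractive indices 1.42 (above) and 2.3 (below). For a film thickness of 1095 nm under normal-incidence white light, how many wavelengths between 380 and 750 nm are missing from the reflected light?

Ray reflecting at the top interface goes from n = 1.42 toward n = 1.97: a half-wave phase shift.
Bottom surface (1.97 → 2.3): reflection off a higher-index medium gives a half-wave phase shift.
Net: no relative phase inversion (both shifts match).
For weak reflection here: 2 n t = (m + ½) λ.
λ = 2 n t / (m + ½) = 4314 / (m + ½) nm.
m=5: 784 nm (IR); m=6: 664 nm (visible); m=7: 575 nm (visible); m=8: 508 nm (visible); m=9: 454 nm (visible); m=10: 411 nm (visible); m=11: 375 nm (UV).

5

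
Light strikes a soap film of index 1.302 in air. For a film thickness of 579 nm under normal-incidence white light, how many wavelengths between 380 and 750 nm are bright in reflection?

Top surface (1.0 → 1.302): reflection off a higher-index medium gives a half-wave phase shift.
Bottom surface (1.302 → 1.0): reflection off a lower-index medium gives no phase shift.
The two reflections differ by half a wavelength.
For strong reflection here: 2 n t = (m + ½) λ.
λ = 2 n t / (m + ½) = 1508 / (m + ½) nm.
m=1: 1005 nm (IR); m=2: 603 nm (visible); m=3: 431 nm (visible); m=4: 335 nm (UV).

2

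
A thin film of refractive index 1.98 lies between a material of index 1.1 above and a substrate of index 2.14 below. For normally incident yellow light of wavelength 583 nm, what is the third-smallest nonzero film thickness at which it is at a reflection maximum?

At the upper boundary (n = 1.1 to n = 1.98) the reflected ray undergoes a half-wave phase shift.
At the lower boundary (n = 1.98 to n = 2.14) the reflected ray undergoes a half-wave phase shift.
Net: no relative phase inversion (both shifts match).
So the condition for constructive reflection is 2 n t = m λ.
The third-smallest nonzero thickness corresponds to m = 3: t = m λ / (2 n) = 3.00 × 583 / (2 × 1.98) = 442 nm.

442 nm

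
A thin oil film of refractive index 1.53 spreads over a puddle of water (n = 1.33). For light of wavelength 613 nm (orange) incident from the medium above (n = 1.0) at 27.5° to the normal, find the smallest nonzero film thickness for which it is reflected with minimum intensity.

210 nm

Top surface (1.0 → 1.53): reflection off a higher-index medium gives a half-wave phase shift.
At the lower boundary (n = 1.53 to n = 1.33) the reflected ray undergoes no phase shift.
Exactly one π shift → a net half-wave offset.
So the condition for destructive reflection is 2 n t cos θ_r = m λ.
Snell's law: 1.0 sin 27.5° = 1.53 sin θ_r → sin θ_r = 0.302, cos θ_r = 0.953.
Minimum nonzero at m = 1: t = λ / (2 n cos θ_r) = 613 / (2 × 1.53 × 0.953) = 210 nm.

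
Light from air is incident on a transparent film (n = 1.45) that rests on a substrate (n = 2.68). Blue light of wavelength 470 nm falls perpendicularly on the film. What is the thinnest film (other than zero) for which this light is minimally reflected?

At the upper boundary (n = 1.0 to n = 1.45) the reflected ray undergoes a half-wave phase shift.
At the lower boundary (n = 1.45 to n = 2.68) the reflected ray undergoes a half-wave phase shift.
Zero or two π shifts → no net half-wave offset.
So the condition for destructive reflection is 2 n t = (m + ½) λ.
Minimum at m = 0: t = λ / (4 n) = 470 / (4 × 1.45) = 81.0 nm.

81.0 nm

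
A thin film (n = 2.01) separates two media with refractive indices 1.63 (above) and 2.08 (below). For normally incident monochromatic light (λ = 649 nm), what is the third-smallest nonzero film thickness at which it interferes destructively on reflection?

404 nm

Top surface (1.63 → 2.01): reflection off a higher-index medium gives a half-wave phase shift.
Ray reflecting at the bottom interface goes from n = 2.01 toward n = 2.08: a half-wave phase shift.
Net: no relative phase inversion (both shifts match).
With no net inversion, destructive interference in reflection requires 2 n t = (m + ½) λ.
The third-smallest nonzero thickness corresponds to m = 2: t = (m + ½) λ / (2 n) = 2.50 × 649 / (2 × 2.01) = 404 nm.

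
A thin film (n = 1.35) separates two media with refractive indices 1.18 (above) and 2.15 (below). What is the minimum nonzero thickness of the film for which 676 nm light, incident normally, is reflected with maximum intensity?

250 nm

At the upper boundary (n = 1.18 to n = 1.35) the reflected ray undergoes a half-wave phase shift.
Ray reflecting at the bottom interface goes from n = 1.35 toward n = 2.15: a half-wave phase shift.
Zero or two π shifts → no net half-wave offset.
For strong reflection here: 2 n t = m λ.
Minimum nonzero at m = 1: t = λ / (2 n) = 676 / (2 × 1.35) = 250 nm.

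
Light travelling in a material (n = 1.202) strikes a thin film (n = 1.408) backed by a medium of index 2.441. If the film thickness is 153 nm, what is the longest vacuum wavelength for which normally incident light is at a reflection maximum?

431 nm

Top surface (1.202 → 1.408): reflection off a higher-index medium gives a half-wave phase shift.
At the lower boundary (n = 1.408 to n = 2.441) the reflected ray undergoes a half-wave phase shift.
The two reflections carry the same phase change, so no net offset.
With no net inversion, constructive interference in reflection requires 2 n t = m λ.
λ = 2 n t / m. The longest wavelength is m = 1: λ = 2 × 1.408 × 153 / 1.00 = 431 nm.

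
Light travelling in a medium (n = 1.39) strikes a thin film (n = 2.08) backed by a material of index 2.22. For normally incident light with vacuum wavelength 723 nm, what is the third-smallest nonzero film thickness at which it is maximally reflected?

521 nm

At the upper boundary (n = 1.39 to n = 2.08) the reflected ray undergoes a half-wave phase shift.
Ray reflecting at the bottom interface goes from n = 2.08 toward n = 2.22: a half-wave phase shift.
Net: no relative phase inversion (both shifts match).
With no net inversion, constructive interference in reflection requires 2 n t = m λ.
The third-smallest nonzero thickness corresponds to m = 3: t = m λ / (2 n) = 3.00 × 723 / (2 × 2.08) = 521 nm.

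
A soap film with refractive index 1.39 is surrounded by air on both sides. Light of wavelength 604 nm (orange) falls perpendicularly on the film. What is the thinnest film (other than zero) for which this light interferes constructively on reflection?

109 nm

Top surface (1.0 → 1.39): reflection off a higher-index medium gives a half-wave phase shift.
Ray reflecting at the bottom interface goes from n = 1.39 toward n = 1.0: no phase shift.
Net: one phase inversion between the two reflected rays.
With one net inversion, constructive interference in reflection requires 2 n t = (m + ½) λ.
Minimum at m = 0: t = λ / (4 n) = 604 / (4 × 1.39) = 109 nm.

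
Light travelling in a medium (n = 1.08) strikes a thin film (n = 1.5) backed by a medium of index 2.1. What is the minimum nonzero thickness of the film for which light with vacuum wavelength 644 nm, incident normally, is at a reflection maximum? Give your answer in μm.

0.215 μm

Ray reflecting at the top interface goes from n = 1.08 toward n = 1.5: a half-wave phase shift.
Bottom surface (1.5 → 2.1): reflection off a higher-index medium gives a half-wave phase shift.
The two reflections carry the same phase change, so no net offset.
For maximum reflection here: 2 n t = m λ.
Minimum nonzero at m = 1: t = λ / (2 n) = 644 / (2 × 1.5) = 215 nm.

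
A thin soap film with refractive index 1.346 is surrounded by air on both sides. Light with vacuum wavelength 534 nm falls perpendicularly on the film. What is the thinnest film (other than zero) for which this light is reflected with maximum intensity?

Ray reflecting at the top interface goes from n = 1.0 toward n = 1.346: a half-wave phase shift.
At the lower boundary (n = 1.346 to n = 1.0) the reflected ray undergoes no phase shift.
Net: one phase inversion between the two reflected rays.
With one net inversion, constructive interference in reflection requires 2 n t = (m + ½) λ.
Minimum at m = 0: t = λ / (4 n) = 534 / (4 × 1.346) = 99.2 nm.

99.2 nm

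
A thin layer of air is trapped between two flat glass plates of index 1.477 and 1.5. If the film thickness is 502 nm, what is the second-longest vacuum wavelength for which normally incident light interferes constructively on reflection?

669 nm

Ray reflecting at the top interface goes from n = 1.477 toward n = 1.0: no phase shift.
Ray reflecting at the bottom interface goes from n = 1.0 toward n = 1.5: a half-wave phase shift.
Exactly one π shift → a net half-wave offset.
So the condition for constructive reflection is 2 n t = (m + ½) λ.
λ = 2 n t / (m + ½). The second-longest wavelength is m = 1: λ = 2 × 1.0 × 502 / 1.50 = 669 nm.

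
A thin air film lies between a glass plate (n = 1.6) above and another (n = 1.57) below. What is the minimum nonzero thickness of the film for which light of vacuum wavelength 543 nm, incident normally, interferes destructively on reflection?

272 nm

Top surface (1.6 → 1.0): reflection off a lower-index medium gives no phase shift.
At the lower boundary (n = 1.0 to n = 1.57) the reflected ray undergoes a half-wave phase shift.
Exactly one π shift → a net half-wave offset.
For weak reflection here: 2 n t = m λ.
Minimum nonzero at m = 1: t = λ / (2 n) = 543 / (2 × 1.0) = 272 nm.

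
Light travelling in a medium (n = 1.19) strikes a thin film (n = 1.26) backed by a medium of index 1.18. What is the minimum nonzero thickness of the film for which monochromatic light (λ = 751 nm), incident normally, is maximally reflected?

Ray reflecting at the top interface goes from n = 1.19 toward n = 1.26: a half-wave phase shift.
Ray reflecting at the bottom interface goes from n = 1.26 toward n = 1.18: no phase shift.
The two reflections differ by half a wavelength.
For maximum reflection here: 2 n t = (m + ½) λ.
Minimum at m = 0: t = λ / (4 n) = 751 / (4 × 1.26) = 149 nm.

149 nm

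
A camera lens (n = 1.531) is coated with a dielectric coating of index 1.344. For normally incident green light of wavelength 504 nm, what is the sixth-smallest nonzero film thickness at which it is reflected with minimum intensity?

Top surface (1.0 → 1.344): reflection off a higher-index medium gives a half-wave phase shift.
Bottom surface (1.344 → 1.531): reflection off a higher-index medium gives a half-wave phase shift.
The two reflections carry the same phase change, so no net offset.
With no net inversion, destructive interference in reflection requires 2 n t = (m + ½) λ.
The sixth-smallest nonzero thickness corresponds to m = 5: t = (m + ½) λ / (2 n) = 5.50 × 504 / (2 × 1.344) = 1031 nm.

1031 nm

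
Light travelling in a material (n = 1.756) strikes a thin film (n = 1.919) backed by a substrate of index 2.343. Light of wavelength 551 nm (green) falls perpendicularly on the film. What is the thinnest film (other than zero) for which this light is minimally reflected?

71.8 nm

Ray reflecting at the top interface goes from n = 1.756 toward n = 1.919: a half-wave phase shift.
At the lower boundary (n = 1.919 to n = 2.343) the reflected ray undergoes a half-wave phase shift.
Zero or two π shifts → no net half-wave offset.
With no net inversion, destructive interference in reflection requires 2 n t = (m + ½) λ.
Minimum at m = 0: t = λ / (4 n) = 551 / (4 × 1.919) = 71.8 nm.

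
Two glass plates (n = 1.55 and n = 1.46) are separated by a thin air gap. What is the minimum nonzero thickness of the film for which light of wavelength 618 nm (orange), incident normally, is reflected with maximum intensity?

155 nm

At the upper boundary (n = 1.55 to n = 1.0) the reflected ray undergoes no phase shift.
At the lower boundary (n = 1.0 to n = 1.46) the reflected ray undergoes a half-wave phase shift.
Exactly one π shift → a net half-wave offset.
For strong reflection here: 2 n t = (m + ½) λ.
Minimum at m = 0: t = λ / (4 n) = 618 / (4 × 1.0) = 155 nm.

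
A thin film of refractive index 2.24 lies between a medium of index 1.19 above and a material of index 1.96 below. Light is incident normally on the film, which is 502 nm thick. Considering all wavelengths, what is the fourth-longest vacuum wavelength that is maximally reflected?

643 nm

Ray reflecting at the top interface goes from n = 1.19 toward n = 2.24: a half-wave phase shift.
Bottom surface (2.24 → 1.96): reflection off a lower-index medium gives no phase shift.
The two reflections differ by half a wavelength.
For bright reflection here: 2 n t = (m + ½) λ.
λ = 2 n t / (m + ½). The fourth-longest wavelength is m = 3: λ = 2 × 2.24 × 502 / 3.50 = 643 nm.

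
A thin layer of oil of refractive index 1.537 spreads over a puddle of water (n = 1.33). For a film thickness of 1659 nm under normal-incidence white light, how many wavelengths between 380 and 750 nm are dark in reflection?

7

Top surface (1.0 → 1.537): reflection off a higher-index medium gives a half-wave phase shift.
Ray reflecting at the bottom interface goes from n = 1.537 toward n = 1.33: no phase shift.
The two reflections differ by half a wavelength.
So the condition for destructive reflection is 2 n t = m λ.
λ = 2 n t / m = 5100 / m nm.
m=6: 850 nm (IR); m=7: 729 nm (visible); m=8: 637 nm (visible); m=9: 567 nm (visible); m=10: 510 nm (visible); m=11: 464 nm (visible); m=12: 425 nm (visible); m=13: 392 nm (visible); m=14: 364 nm (UV).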